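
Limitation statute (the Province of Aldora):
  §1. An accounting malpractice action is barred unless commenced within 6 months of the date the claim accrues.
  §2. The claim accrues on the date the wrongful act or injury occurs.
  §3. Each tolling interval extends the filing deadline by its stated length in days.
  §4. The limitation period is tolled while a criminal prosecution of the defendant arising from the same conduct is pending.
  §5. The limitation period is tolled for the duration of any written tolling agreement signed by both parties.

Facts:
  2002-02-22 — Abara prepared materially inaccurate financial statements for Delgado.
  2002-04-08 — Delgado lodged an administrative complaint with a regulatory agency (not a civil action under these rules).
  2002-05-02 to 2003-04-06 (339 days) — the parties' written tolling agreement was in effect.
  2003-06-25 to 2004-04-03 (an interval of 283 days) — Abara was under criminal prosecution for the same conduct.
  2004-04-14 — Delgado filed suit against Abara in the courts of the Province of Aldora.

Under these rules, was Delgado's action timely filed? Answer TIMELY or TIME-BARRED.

The claim accrued on 2002-02-22, when the wrongful act occurred.
6 months from 2002-02-22 is 2002-08-22.
Because the written tolling agreement ran from 2002-05-02 to 2003-04-06, the deadline is extended by 339 days to 2003-07-27.
Because the pending criminal prosecution ran from 2003-06-25 to 2004-04-03, the deadline is extended by 283 days to 2004-05-05.
The other events in the timeline have no effect on the limitation period under the stated rules.
The 2004-04-14 filing precedes the 2004-05-05 deadline; the claim is timely.

TIMELY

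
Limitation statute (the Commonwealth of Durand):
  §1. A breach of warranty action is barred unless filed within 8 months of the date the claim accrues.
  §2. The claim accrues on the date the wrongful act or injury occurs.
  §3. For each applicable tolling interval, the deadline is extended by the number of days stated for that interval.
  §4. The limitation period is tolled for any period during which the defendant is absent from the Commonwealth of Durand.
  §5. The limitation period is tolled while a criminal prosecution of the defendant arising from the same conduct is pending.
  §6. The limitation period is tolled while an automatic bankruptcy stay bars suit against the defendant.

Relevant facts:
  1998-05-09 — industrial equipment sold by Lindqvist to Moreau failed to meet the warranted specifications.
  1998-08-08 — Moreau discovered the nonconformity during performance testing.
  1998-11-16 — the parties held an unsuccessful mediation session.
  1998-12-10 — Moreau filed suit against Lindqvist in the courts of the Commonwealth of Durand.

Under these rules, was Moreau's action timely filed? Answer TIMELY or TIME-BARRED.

Because the rule ties accrual to occurrence, the claim accrued on 1998-05-09, not on the 1998-08-08 discovery date.
8 months from 1998-05-09 is 1999-01-09.
Nothing else in the chronology tolls or restarts the period.
Moreau filed on 1998-12-10, before the 1999-01-09 deadline, so the action is timely.

TIMELY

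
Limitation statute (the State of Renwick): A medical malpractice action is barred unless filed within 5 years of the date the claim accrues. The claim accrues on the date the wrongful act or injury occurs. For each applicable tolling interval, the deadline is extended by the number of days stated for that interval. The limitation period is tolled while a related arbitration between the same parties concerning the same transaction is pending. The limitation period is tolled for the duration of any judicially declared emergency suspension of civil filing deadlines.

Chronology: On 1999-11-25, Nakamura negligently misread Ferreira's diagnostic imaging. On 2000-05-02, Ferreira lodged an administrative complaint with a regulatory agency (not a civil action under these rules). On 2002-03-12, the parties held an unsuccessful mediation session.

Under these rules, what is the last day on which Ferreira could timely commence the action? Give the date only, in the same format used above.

2004-11-25

The claim accrued on 1999-11-25, when the wrongful act occurred.
5 years from 1999-11-25 is 2004-11-25.
The other events in the timeline have no effect on the limitation period under the stated rules.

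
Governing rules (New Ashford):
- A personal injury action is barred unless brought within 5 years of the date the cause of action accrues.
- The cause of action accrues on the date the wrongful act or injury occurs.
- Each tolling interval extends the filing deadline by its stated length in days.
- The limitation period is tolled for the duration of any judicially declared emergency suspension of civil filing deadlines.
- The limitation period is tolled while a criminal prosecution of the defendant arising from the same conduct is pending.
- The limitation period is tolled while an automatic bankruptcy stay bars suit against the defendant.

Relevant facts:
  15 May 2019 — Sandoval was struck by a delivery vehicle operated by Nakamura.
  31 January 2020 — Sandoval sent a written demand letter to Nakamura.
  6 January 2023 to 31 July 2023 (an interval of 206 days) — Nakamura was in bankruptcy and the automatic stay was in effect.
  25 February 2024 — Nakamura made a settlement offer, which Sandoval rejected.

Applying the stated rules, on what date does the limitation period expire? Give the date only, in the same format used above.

The limitation period began to run on 15 May 2019.
Adding the 5 years base period to 15 May 2019 gives a deadline of 15 May 2024, before any tolling.
The automatic bankruptcy stay from 6 January 2023 to 31 July 2023 tolled the period for 206 days, extending the deadline to 7 December 2024.
Nothing else in the chronology tolls or restarts the period.

7 December 2024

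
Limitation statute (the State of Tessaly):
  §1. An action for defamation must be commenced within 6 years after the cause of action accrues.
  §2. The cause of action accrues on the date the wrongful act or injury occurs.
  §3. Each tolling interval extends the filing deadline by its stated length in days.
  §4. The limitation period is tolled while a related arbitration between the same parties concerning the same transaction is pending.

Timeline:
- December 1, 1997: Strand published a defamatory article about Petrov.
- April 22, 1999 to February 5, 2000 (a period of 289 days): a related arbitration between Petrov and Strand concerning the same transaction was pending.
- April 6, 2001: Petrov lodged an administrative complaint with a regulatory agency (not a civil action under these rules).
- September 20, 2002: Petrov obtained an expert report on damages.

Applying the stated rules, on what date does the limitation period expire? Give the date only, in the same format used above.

The limitation period began to run on December 1, 1997.
Adding the 6 years base period to December 1, 1997 gives a deadline of December 1, 2003, before any tolling.
Because the pending related arbitration ran from April 22, 1999 to February 5, 2000, the deadline is extended by 289 days to September 15, 2004.
Nothing else in the chronology tolls or restarts the period.

September 15, 2004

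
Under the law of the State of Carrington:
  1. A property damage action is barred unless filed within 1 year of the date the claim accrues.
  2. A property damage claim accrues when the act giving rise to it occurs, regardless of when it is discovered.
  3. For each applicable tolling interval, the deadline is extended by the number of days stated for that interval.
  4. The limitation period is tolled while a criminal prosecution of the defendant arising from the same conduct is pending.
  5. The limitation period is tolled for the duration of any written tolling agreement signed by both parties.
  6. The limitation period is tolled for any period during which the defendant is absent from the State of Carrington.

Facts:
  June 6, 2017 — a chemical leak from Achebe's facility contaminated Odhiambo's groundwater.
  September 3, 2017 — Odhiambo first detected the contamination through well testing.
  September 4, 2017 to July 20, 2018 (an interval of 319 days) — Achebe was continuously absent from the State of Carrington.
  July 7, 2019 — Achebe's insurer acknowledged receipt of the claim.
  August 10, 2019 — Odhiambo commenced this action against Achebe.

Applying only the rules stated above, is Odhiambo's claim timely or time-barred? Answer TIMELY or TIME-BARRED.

Because the rule ties accrual to occurrence, the claim accrued on June 6, 2017, not on the September 3, 2017 discovery date.
Adding the 1 year base period to June 6, 2017 gives a deadline of June 6, 2018, before any tolling.
Because the defendant's absence from the jurisdiction ran from September 4, 2017 to July 20, 2018, the deadline is extended by 319 days to April 21, 2019.
None of the other events listed affects the running of the period under the stated rules.
The August 10, 2019 filing falls after the April 21, 2019 deadline; the claim is time-barred.

TIME-BARRED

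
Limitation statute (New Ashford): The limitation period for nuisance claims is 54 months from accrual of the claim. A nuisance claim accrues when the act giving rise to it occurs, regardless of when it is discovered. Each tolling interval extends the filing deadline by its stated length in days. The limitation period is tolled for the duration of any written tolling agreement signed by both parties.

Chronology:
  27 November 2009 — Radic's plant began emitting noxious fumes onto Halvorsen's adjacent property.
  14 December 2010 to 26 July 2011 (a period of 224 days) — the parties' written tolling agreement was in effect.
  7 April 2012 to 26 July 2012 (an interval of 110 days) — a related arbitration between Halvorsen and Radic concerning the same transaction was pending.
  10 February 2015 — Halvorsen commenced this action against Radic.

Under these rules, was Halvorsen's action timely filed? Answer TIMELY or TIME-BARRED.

TIME-BARRED

The claim accrued on 27 November 2009, the date of the act.
Adding the 54 months base period to 27 November 2009 gives a deadline of 27 May 2014, before any tolling.
The period was tolled for 224 days by the written tolling agreement (14 December 2010 to 26 July 2011), pushing the deadline to 6 January 2015.
No stated provision tolls the period for a pending arbitration, so the interval from 7 April 2012 to 26 July 2012 has no effect on the deadline.
Filing on 10 February 2015 missed the 6 January 2015 deadline — the action is time-barred.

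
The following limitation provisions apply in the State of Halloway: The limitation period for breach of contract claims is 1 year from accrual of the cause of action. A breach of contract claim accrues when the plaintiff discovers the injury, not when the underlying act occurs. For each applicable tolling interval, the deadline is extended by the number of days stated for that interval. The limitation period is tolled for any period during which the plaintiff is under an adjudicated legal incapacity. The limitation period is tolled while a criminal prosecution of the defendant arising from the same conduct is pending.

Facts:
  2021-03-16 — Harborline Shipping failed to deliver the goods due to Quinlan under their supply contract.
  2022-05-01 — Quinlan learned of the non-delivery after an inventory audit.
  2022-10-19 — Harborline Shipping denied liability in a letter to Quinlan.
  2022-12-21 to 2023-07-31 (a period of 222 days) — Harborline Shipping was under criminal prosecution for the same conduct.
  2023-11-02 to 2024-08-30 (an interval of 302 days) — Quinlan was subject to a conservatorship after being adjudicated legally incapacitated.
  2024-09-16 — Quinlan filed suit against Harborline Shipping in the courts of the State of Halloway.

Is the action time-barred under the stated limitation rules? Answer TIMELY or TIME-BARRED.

The claim did not accrue until Quinlan discovered the injury on 2022-05-01; the 2021-03-16 act date does not start the clock under the stated rule.
Adding the 1 year base period to 2022-05-01 gives a deadline of 2023-05-01, before any tolling.
Because the pending criminal prosecution ran from 2022-12-21 to 2023-07-31, the deadline is extended by 222 days to 2023-12-09.
The plaintiff's legal incapacity from 2023-11-02 to 2024-08-30 tolled the period for 302 days, extending the deadline to 2024-10-06.
Nothing else in the chronology tolls or restarts the period.
Quinlan filed on 2024-09-16, before the 2024-10-06 deadline, so the action is timely.

TIMELY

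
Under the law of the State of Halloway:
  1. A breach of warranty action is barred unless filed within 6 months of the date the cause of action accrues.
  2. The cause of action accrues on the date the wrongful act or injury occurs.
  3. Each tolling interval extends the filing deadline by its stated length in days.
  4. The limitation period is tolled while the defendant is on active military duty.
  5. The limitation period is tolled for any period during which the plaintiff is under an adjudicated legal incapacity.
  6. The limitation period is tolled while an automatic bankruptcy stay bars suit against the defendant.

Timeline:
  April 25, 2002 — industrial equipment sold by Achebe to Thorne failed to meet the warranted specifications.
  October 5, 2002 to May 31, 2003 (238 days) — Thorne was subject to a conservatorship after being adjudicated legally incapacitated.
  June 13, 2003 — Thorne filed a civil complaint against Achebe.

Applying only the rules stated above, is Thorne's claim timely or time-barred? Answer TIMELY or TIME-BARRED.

TIMELY

The limitation period began to run on April 25, 2002.
6 months from April 25, 2002 is October 25, 2002.
The period was tolled for 238 days by the plaintiff's legal incapacity (October 5, 2002 to May 31, 2003), pushing the deadline to June 20, 2003.
Filing on June 13, 2003 beat the June 20, 2003 deadline — the action is timely.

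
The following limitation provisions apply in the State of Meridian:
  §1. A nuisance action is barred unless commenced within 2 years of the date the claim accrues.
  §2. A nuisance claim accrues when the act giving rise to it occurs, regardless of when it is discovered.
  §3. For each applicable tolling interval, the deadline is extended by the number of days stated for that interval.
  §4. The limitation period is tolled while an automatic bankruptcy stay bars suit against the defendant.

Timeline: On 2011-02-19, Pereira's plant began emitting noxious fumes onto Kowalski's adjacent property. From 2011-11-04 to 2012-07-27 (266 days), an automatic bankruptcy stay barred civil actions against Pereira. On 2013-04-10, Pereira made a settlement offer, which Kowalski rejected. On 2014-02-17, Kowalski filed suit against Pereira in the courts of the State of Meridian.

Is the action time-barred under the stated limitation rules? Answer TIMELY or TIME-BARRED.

TIME-BARRED

The claim accrued on 2011-02-19, the date of the act.
Adding the 2 years base period to 2011-02-19 gives a deadline of 2013-02-19, before any tolling.
The automatic bankruptcy stay from 2011-11-04 to 2012-07-27 tolled the period for 266 days, extending the deadline to 2013-11-12.
None of the other events listed affects the running of the period under the stated rules.
Kowalski filed on 2014-02-17, after the 2013-11-12 deadline, so the action is time-barred.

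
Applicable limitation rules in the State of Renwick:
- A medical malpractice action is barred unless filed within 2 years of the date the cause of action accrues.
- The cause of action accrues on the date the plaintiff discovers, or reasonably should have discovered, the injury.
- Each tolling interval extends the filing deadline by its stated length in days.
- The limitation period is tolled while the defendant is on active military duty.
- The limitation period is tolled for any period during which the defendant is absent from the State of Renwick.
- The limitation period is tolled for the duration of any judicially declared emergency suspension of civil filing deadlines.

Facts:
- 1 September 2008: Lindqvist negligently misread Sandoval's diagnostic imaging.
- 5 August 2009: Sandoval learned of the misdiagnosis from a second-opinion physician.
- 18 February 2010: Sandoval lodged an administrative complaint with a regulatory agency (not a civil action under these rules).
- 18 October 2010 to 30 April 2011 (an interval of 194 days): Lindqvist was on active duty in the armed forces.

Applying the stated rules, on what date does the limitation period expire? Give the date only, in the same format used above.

15 February 2012

Accrual is tied to discovery, so the period began on 5 August 2009 rather than on 1 September 2008 when the act occurred.
The untolled deadline — 2 years after 5 August 2009 — is 5 August 2011.
The period was tolled for 194 days by the defendant's active military service (18 October 2010 to 30 April 2011), pushing the deadline to 15 February 2012.
The other events in the timeline have no effect on the limitation period under the stated rules.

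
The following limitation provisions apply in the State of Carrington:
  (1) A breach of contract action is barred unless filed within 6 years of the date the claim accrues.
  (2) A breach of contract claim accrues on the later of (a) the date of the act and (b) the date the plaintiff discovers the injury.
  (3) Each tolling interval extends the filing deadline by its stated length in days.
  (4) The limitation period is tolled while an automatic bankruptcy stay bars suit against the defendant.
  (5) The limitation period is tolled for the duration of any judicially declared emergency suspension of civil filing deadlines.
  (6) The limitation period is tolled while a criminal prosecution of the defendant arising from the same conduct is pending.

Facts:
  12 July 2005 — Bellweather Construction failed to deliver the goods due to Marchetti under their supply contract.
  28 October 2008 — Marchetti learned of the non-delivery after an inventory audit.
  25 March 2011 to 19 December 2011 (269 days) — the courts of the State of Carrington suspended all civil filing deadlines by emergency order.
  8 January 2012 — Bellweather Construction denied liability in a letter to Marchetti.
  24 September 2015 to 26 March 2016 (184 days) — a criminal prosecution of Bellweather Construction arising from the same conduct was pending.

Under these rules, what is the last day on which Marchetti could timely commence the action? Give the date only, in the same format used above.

The claim accrued on 28 October 2008 — the later of the 12 July 2005 act and the 28 October 2008 discovery.
Adding the 6 years base period to 28 October 2008 gives a deadline of 28 October 2014, before any tolling.
The emergency suspension of filing deadlines from 25 March 2011 to 19 December 2011 tolled the period for 269 days, extending the deadline to 24 July 2015.
By the time the pending criminal prosecution began on 24 September 2015, the limitation period had already expired on 24 July 2015; that interval cannot revive it.
Nothing else in the chronology tolls or restarts the period.

24 July 2015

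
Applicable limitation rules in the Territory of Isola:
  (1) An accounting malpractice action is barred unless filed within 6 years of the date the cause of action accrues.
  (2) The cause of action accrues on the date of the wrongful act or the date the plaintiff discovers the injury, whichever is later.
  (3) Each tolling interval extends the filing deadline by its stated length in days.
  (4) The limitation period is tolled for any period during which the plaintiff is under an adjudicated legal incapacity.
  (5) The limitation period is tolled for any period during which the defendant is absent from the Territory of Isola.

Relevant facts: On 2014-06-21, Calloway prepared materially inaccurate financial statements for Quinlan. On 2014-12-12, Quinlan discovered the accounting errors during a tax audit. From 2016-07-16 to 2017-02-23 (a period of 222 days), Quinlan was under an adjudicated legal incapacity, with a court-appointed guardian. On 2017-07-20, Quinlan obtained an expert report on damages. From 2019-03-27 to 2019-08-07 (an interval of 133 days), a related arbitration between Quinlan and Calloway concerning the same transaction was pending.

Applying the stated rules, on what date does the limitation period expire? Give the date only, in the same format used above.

2021-07-22

Taking the later of the act (2014-06-21) and discovery (2014-12-12), the claim accrued on 2014-12-12.
The untolled deadline — 6 years after 2014-12-12 — is 2020-12-12.
The plaintiff's legal incapacity from 2016-07-16 to 2017-02-23 tolled the period for 222 days, extending the deadline to 2021-07-22.
Although a pending arbitration ran from 2019-03-27 to 2019-08-07, the stated rules do not make that a tolling event, so it is disregarded.
None of the other events listed affects the running of the period under the stated rules.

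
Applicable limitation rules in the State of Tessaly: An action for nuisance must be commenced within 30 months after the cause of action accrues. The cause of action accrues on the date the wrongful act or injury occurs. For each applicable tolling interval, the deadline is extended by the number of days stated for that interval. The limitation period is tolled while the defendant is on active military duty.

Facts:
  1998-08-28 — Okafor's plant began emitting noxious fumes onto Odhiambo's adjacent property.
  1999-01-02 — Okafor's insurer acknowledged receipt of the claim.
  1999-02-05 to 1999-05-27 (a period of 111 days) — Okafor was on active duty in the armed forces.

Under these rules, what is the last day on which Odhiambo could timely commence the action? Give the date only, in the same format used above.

The claim accrued on 1998-08-28, when the wrongful act occurred.
30 months from 1998-08-28 is 2001-02-28.
The period was tolled for 111 days by the defendant's active military service (1999-02-05 to 1999-05-27), pushing the deadline to 2001-06-19.
The other events in the timeline have no effect on the limitation period under the stated rules.

2001-06-19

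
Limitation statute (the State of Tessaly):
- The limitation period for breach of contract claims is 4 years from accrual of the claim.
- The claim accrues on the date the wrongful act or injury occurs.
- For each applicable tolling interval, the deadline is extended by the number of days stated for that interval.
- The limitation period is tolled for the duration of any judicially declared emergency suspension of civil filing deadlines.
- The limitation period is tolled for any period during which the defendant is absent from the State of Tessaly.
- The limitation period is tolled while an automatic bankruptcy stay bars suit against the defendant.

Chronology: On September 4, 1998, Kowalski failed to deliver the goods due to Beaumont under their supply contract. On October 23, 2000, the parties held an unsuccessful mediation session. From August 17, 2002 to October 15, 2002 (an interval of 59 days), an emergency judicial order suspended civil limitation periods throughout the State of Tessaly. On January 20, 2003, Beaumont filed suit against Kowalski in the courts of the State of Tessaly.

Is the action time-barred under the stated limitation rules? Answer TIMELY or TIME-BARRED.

The claim accrued on September 4, 1998, the date of the act.
Adding the 4 years base period to September 4, 1998 gives a deadline of September 4, 2002, before any tolling.
The period was tolled for 59 days by the emergency suspension of filing deadlines (August 17, 2002 to October 15, 2002), pushing the deadline to November 2, 2002.
Nothing else in the chronology tolls or restarts the period.
The January 20, 2003 filing falls after the November 2, 2002 deadline; the claim is time-barred.

TIME-BARRED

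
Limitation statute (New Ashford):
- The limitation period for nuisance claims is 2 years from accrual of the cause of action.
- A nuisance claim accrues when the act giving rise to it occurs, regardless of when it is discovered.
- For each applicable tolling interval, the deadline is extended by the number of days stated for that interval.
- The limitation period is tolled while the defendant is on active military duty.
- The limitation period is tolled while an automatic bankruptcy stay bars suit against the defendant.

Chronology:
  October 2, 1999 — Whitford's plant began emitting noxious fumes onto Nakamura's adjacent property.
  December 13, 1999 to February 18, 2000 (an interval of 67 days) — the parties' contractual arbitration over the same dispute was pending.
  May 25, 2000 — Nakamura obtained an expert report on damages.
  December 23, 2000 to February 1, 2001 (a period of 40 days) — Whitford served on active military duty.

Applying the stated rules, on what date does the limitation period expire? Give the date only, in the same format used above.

November 11, 2001

The limitation period began to run on October 2, 1999.
2 years from October 2, 1999 is October 2, 2001.
Because the defendant's active military service ran from December 23, 2000 to February 1, 2001, the deadline is extended by 40 days to November 11, 2001.
The pending related arbitration from December 13, 1999 to February 18, 2000 does not toll the period, because no stated rule makes a pending arbitration a tolling event.
Nothing else in the chronology tolls or restarts the period.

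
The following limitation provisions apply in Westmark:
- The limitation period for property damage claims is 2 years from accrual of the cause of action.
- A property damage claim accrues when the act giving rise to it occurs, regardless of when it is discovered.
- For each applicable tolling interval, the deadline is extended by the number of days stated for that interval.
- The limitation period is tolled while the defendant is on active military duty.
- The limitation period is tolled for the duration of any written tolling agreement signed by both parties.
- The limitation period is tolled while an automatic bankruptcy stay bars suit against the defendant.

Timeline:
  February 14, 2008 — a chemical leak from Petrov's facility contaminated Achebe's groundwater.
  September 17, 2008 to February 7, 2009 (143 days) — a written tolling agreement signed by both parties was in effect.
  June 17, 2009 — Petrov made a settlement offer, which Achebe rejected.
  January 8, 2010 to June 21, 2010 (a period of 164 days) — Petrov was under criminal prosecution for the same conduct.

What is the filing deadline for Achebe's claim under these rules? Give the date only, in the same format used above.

The claim accrued on February 14, 2008, when the wrongful act occurred.
Adding the 2 years base period to February 14, 2008 gives a deadline of February 14, 2010, before any tolling.
The written tolling agreement from September 17, 2008 to February 7, 2009 tolled the period for 143 days, extending the deadline to July 7, 2010.
Although a criminal prosecution ran from January 8, 2010 to June 21, 2010, the stated rules do not make that a tolling event, so it is disregarded.
None of the other events listed affects the running of the period under the stated rules.

July 7, 2010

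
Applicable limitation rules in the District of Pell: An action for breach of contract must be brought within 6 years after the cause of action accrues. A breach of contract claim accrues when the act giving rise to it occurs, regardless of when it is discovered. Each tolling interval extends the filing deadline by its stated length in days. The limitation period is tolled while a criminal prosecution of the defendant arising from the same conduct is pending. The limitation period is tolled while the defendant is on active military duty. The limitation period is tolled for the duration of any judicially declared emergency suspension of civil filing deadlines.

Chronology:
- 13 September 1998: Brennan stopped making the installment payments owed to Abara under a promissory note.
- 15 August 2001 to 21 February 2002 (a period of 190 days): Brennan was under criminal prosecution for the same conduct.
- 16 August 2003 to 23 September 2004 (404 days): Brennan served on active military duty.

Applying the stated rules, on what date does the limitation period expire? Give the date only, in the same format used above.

30 April 2006

The cause of action accrued on 13 September 1998, the date of the act.
The untolled deadline — 6 years after 13 September 1998 — is 13 September 2004.
The period was tolled for 190 days by the pending criminal prosecution (15 August 2001 to 21 February 2002), pushing the deadline to 22 March 2005.
Because the defendant's active military service ran from 16 August 2003 to 23 September 2004, the deadline is extended by 404 days to 30 April 2006.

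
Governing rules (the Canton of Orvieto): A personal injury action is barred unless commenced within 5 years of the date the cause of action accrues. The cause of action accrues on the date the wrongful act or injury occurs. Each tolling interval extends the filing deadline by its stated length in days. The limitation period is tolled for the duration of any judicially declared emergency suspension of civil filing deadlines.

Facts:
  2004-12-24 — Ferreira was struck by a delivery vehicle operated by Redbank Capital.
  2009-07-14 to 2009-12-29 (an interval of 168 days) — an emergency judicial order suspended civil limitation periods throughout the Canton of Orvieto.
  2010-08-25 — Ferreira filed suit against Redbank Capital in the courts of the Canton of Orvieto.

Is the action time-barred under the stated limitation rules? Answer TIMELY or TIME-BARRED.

TIME-BARRED

The cause of action accrued on 2004-12-24, the date of the act.
Adding the 5 years base period to 2004-12-24 gives a deadline of 2009-12-24, before any tolling.
The period was tolled for 168 days by the emergency suspension of filing deadlines (2009-07-14 to 2009-12-29), pushing the deadline to 2010-06-10.
Ferreira filed on 2010-08-25, after the 2010-06-10 deadline, so the action is time-barred.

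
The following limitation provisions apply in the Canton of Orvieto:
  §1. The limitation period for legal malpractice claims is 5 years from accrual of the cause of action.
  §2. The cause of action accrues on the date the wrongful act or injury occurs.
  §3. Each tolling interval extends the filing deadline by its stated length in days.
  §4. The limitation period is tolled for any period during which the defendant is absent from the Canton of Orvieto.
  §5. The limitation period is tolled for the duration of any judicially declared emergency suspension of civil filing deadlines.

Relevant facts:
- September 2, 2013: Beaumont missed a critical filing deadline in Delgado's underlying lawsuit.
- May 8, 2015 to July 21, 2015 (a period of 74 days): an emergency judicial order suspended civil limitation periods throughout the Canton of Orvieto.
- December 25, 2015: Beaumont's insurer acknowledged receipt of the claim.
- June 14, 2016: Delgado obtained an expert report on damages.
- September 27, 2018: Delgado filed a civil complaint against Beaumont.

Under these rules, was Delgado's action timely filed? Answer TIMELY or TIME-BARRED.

TIMELY

The limitation period began to run on September 2, 2013.
The untolled deadline — 5 years after September 2, 2013 — is September 2, 2018.
Because the emergency suspension of filing deadlines ran from May 8, 2015 to July 21, 2015, the deadline is extended by 74 days to November 15, 2018.
Nothing else in the chronology tolls or restarts the period.
Filing on September 27, 2018 beat the November 15, 2018 deadline — the action is timely.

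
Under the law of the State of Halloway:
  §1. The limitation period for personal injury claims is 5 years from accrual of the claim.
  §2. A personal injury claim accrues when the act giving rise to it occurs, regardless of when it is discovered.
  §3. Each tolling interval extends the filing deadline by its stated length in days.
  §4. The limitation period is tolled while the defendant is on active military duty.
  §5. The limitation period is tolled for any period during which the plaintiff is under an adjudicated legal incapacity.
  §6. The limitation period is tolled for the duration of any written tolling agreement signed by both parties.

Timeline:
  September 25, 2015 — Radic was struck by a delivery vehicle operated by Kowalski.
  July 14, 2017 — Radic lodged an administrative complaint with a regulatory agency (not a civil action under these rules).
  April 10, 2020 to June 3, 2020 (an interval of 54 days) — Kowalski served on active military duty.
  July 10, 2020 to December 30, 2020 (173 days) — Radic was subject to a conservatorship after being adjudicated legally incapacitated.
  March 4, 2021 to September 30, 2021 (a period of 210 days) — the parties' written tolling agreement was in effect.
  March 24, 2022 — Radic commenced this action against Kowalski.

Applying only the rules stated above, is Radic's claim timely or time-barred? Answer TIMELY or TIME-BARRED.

The claim accrued on September 25, 2015, when the wrongful act occurred.
Adding the 5 years base period to September 25, 2015 gives a deadline of September 25, 2020, before any tolling.
The defendant's active military service from April 10, 2020 to June 3, 2020 tolled the period for 54 days, extending the deadline to November 18, 2020.
Because the plaintiff's legal incapacity ran from July 10, 2020 to December 30, 2020, the deadline is extended by 173 days to May 10, 2021.
The written tolling agreement from March 4, 2021 to September 30, 2021 tolled the period for 210 days, extending the deadline to December 6, 2021.
Nothing else in the chronology tolls or restarts the period.
Radic filed on March 24, 2022, after the December 6, 2021 deadline, so the action is time-barred.

TIME-BARRED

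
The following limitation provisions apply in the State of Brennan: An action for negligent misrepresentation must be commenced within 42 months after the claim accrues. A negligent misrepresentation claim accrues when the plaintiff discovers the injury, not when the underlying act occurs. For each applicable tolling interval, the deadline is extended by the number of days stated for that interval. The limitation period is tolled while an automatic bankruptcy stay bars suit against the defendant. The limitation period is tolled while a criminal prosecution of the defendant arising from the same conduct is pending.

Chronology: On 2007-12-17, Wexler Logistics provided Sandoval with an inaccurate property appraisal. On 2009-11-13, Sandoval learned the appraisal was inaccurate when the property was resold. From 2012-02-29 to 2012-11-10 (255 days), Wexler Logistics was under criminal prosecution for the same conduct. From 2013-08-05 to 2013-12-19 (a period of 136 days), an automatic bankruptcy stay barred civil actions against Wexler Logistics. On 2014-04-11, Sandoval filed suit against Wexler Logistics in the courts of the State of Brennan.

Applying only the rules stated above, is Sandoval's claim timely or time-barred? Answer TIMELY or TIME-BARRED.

Accrual is tied to discovery, so the period began on 2009-11-13 rather than on 2007-12-17 when the act occurred.
Adding the 42 months base period to 2009-11-13 gives a deadline of 2013-05-13, before any tolling.
Because the pending criminal prosecution ran from 2012-02-29 to 2012-11-10, the deadline is extended by 255 days to 2014-01-23.
The automatic bankruptcy stay from 2013-08-05 to 2013-12-19 tolled the period for 136 days, extending the deadline to 2014-06-08.
The 2014-04-11 filing precedes the 2014-06-08 deadline; the claim is timely.

TIMELY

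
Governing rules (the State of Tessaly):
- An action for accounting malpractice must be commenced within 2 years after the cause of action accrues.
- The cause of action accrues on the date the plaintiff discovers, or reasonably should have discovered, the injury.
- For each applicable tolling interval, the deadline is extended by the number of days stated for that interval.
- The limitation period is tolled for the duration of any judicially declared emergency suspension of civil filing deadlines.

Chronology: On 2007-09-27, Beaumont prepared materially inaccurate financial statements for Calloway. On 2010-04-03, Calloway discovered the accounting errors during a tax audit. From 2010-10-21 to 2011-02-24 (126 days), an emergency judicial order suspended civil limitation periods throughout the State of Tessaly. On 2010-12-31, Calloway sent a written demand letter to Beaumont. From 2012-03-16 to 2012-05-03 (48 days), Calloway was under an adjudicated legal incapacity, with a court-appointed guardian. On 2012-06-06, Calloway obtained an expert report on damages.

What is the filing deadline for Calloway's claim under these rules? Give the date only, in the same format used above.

The claim did not accrue until Calloway discovered the injury on 2010-04-03; the 2007-09-27 act date does not start the clock under the stated rule.
2 years from 2010-04-03 is 2012-04-03.
The period was tolled for 126 days by the emergency suspension of filing deadlines (2010-10-21 to 2011-02-24), pushing the deadline to 2012-08-07.
No stated provision tolls the period for the plaintiff's incapacity, so the interval from 2012-03-16 to 2012-05-03 has no effect on the deadline.
None of the other events listed affects the running of the period under the stated rules.

2012-08-07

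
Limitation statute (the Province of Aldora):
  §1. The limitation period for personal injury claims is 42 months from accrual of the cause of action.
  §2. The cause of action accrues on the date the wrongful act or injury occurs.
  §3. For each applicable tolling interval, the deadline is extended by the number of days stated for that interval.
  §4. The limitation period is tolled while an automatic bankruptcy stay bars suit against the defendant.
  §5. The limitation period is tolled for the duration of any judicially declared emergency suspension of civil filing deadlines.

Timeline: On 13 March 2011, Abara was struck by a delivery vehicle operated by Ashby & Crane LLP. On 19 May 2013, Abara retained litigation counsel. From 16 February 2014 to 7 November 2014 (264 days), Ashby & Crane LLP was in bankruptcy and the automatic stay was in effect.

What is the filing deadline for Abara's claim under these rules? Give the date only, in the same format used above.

4 June 2015

The claim accrued on 13 March 2011, when the wrongful act occurred.
Adding the 42 months base period to 13 March 2011 gives a deadline of 13 September 2014, before any tolling.
The period was tolled for 264 days by the automatic bankruptcy stay (16 February 2014 to 7 November 2014), pushing the deadline to 4 June 2015.
None of the other events listed affects the running of the period under the stated rules.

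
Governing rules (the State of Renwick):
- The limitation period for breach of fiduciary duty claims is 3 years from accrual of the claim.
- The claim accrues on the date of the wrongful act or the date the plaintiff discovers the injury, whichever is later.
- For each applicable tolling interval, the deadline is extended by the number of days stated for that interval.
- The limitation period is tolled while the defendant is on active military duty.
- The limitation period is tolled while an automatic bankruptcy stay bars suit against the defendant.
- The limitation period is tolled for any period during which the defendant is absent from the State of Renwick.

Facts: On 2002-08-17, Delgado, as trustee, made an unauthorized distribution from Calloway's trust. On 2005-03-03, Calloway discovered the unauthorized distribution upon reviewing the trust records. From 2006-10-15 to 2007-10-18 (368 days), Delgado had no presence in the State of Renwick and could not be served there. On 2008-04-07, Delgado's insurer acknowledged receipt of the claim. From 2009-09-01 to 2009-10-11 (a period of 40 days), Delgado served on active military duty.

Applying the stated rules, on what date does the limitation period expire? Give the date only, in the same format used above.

2009-03-06

Because discovery on 2005-03-03 post-dates the 2002-08-17 act, accrual under the later-of rule falls on 2005-03-03.
The untolled deadline — 3 years after 2005-03-03 — is 2008-03-03.
The defendant's absence from the jurisdiction from 2006-10-15 to 2007-10-18 tolled the period for 368 days, extending the deadline to 2009-03-06.
The defendant's active military service starting 2009-09-01 came too late — the period had run on 2009-03-06 — and so does not extend the deadline.
Nothing else in the chronology tolls or restarts the period.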